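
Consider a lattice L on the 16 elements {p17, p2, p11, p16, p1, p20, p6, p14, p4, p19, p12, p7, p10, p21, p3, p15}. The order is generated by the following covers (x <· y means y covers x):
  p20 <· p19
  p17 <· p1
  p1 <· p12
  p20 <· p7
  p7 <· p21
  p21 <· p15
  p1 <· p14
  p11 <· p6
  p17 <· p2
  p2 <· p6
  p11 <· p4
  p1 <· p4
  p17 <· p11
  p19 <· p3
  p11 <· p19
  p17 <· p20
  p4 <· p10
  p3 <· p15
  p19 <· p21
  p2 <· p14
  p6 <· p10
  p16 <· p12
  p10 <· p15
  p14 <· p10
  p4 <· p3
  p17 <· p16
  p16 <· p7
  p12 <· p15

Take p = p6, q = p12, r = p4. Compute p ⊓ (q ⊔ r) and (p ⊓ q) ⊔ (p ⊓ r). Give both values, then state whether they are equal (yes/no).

p6; p11; no

q ⊔ r = p15, so p ⊓ (q ⊔ r) = p6 ⊓ p15 = p6.
p ⊓ q = p17 and p ⊓ r = p11, so (p ⊓ q) ⊔ (p ⊓ r) = p17 ⊔ p11 = p11.
Equal: no.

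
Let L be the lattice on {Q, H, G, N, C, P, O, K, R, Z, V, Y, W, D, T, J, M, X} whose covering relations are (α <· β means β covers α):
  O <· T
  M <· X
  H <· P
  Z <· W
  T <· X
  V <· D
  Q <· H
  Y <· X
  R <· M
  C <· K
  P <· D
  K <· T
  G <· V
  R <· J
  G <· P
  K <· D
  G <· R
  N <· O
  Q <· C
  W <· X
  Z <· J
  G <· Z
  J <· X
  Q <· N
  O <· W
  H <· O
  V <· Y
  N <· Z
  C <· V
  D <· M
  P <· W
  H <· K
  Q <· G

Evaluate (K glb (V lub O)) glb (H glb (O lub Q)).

H

V ∨ O = X
K ∧ X = K
O ∨ Q = O
H ∧ O = H
K ∧ H = H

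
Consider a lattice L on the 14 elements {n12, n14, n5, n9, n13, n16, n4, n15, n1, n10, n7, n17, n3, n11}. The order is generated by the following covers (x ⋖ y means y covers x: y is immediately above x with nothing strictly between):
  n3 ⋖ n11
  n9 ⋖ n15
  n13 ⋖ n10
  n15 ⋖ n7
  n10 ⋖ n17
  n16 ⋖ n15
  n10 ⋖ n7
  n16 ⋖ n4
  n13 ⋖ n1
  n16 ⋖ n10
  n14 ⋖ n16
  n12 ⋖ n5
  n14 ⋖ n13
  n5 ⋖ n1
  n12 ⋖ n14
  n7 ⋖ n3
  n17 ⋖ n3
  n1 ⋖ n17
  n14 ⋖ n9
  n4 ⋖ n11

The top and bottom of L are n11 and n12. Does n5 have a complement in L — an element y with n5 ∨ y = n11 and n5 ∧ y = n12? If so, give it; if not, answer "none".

Need y with n5 ∨ y = n11 and n5 ∧ y = n12.
Checking each element gives: n4.

n4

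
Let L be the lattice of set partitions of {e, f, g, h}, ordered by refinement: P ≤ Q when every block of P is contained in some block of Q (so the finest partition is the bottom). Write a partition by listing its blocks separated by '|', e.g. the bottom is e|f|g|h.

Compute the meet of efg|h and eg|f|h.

The meet (common refinement) of efg|h and eg|f|h intersects blocks pairwise, giving eg|f|h.

eg|f|h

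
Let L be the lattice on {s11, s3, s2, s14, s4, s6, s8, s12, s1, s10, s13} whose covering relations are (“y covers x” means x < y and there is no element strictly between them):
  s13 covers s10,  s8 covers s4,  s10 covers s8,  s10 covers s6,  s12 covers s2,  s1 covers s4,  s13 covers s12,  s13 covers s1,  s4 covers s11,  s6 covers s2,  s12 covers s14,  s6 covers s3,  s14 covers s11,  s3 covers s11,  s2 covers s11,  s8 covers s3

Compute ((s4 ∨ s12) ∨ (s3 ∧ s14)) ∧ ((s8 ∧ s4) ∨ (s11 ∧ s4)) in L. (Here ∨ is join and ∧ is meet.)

s4

s4 ∨ s12 = s13
s3 ∧ s14 = s11
s13 ∨ s11 = s13
s8 ∧ s4 = s4
s11 ∧ s4 = s11
s4 ∨ s11 = s4
s13 ∧ s4 = s4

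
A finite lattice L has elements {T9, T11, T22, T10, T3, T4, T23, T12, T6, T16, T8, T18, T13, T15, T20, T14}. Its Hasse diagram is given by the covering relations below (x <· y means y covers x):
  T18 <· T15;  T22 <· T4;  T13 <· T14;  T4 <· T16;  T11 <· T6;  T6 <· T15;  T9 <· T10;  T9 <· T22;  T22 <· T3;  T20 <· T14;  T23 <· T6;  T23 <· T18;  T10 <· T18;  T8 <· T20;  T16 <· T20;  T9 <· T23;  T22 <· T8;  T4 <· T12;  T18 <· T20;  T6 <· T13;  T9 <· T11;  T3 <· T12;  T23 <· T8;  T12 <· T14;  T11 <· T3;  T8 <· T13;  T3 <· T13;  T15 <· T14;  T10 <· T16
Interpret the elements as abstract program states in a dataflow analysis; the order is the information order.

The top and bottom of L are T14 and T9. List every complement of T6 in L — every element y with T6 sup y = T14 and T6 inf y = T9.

Need y with T6 ∨ y = T14 and T6 ∧ y = T9.
Checking each element gives: T16, T4.

T16, T4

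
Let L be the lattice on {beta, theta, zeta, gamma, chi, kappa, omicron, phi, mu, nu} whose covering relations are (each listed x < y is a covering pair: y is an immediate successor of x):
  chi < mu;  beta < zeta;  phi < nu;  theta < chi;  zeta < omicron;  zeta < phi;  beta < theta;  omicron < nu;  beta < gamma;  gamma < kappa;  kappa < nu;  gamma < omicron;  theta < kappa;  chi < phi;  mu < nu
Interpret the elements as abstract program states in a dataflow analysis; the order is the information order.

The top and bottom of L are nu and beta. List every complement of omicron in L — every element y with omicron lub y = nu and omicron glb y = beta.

chi, mu, theta

Need y with omicron ∨ y = nu and omicron ∧ y = beta.
Checking each element gives: chi, mu, theta.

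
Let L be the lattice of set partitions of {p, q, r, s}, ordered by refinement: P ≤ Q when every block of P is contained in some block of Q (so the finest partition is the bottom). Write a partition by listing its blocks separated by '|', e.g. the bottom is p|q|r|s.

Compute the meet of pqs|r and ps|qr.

ps|q|r

The meet (common refinement) of pqs|r and ps|qr intersects blocks pairwise, giving ps|q|r.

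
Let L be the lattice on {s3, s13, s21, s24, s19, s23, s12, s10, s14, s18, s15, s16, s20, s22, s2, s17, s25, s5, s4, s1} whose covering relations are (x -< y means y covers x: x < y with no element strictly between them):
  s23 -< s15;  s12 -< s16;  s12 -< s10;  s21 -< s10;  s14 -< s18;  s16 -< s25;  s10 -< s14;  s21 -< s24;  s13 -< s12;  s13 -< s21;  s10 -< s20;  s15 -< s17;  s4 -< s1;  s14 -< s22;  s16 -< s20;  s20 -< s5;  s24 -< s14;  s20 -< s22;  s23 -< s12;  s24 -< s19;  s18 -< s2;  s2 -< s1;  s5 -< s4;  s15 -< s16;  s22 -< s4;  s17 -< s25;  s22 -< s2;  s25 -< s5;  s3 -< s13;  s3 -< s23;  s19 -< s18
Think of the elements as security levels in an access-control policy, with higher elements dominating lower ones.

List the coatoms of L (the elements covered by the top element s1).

s2, s4

The coatoms are exactly the elements covered by s1: s2, s4.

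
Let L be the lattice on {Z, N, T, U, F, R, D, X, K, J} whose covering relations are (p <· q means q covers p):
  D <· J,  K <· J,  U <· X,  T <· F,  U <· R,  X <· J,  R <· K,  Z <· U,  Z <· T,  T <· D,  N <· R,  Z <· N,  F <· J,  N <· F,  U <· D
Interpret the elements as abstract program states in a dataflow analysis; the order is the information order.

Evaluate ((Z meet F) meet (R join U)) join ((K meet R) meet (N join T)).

Z ∧ F = Z
R ∨ U = R
Z ∧ R = Z
K ∧ R = R
N ∨ T = F
R ∧ F = N
Z ∨ N = N

N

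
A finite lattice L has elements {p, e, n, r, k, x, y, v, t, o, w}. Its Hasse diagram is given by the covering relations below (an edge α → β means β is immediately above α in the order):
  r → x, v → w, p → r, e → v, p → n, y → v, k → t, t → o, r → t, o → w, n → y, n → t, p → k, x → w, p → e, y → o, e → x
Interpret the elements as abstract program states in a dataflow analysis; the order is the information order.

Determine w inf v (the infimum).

v

Common lower bounds of {w, v}: e, n, p, v, y.
The greatest among these is v.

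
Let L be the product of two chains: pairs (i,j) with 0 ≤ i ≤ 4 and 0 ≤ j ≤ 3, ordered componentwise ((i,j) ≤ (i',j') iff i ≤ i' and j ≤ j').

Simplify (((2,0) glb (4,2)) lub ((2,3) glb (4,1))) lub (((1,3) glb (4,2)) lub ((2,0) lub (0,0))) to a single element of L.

(2,2)

(2,0) ∧ (4,2) = (2,0)
(2,3) ∧ (4,1) = (2,1)
(2,0) ∨ (2,1) = (2,1)
(1,3) ∧ (4,2) = (1,2)
(2,0) ∨ (0,0) = (2,0)
(1,2) ∨ (2,0) = (2,2)
(2,1) ∨ (2,2) = (2,2)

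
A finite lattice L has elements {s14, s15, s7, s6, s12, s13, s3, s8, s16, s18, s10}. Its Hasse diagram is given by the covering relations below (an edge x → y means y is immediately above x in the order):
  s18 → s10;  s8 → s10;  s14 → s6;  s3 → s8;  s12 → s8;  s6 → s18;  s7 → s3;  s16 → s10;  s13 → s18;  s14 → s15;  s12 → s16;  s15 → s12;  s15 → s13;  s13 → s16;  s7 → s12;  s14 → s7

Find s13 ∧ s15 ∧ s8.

s15

Common lower bounds of {s13, s15, s8}: s14, s15.
The greatest among these is s15.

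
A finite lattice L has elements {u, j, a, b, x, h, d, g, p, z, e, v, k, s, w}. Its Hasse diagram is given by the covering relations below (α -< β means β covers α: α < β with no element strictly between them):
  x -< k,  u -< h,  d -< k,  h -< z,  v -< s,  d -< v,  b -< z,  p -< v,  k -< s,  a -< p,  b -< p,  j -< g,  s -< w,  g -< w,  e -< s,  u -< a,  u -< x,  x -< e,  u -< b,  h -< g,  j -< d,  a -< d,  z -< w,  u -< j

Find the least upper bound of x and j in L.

Common upper bounds of {x, j}: k, s, w.
The least among these is k.

k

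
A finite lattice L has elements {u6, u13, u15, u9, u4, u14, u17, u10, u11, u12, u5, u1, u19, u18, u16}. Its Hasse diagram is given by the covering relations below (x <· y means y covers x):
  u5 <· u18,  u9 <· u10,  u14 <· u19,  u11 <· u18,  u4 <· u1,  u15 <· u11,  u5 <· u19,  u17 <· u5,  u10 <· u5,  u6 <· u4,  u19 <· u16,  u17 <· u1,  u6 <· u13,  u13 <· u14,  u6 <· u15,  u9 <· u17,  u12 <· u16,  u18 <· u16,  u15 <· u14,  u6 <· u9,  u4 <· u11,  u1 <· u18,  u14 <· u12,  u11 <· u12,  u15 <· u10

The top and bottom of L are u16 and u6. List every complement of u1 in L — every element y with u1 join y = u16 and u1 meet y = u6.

Need y with u1 ∨ y = u16 and u1 ∧ y = u6.
Checking each element gives: u13, u14.

u13, u14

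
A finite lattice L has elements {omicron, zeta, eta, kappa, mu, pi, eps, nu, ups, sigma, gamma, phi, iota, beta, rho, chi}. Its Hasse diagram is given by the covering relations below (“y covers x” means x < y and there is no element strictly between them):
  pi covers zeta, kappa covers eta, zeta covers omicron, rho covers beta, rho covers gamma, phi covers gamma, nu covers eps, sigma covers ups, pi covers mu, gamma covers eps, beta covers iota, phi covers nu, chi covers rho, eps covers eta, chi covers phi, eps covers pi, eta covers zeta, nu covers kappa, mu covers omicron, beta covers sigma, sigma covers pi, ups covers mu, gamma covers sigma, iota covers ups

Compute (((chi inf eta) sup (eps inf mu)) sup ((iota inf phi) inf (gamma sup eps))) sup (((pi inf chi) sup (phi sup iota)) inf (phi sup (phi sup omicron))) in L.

phi

chi ∧ eta = eta
eps ∧ mu = mu
eta ∨ mu = eps
iota ∧ phi = ups
gamma ∨ eps = gamma
ups ∧ gamma = ups
eps ∨ ups = gamma
pi ∧ chi = pi
phi ∨ iota = chi
pi ∨ chi = chi
phi ∨ omicron = phi
phi ∨ phi = phi
chi ∧ phi = phi
gamma ∨ phi = phi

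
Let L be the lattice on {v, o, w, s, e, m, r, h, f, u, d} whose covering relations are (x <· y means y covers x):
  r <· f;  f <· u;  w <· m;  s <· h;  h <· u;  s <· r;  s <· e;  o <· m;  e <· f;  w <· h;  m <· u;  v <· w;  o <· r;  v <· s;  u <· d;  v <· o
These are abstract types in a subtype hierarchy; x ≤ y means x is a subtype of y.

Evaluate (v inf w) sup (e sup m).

u

v ∧ w = v
e ∨ m = u
v ∨ u = u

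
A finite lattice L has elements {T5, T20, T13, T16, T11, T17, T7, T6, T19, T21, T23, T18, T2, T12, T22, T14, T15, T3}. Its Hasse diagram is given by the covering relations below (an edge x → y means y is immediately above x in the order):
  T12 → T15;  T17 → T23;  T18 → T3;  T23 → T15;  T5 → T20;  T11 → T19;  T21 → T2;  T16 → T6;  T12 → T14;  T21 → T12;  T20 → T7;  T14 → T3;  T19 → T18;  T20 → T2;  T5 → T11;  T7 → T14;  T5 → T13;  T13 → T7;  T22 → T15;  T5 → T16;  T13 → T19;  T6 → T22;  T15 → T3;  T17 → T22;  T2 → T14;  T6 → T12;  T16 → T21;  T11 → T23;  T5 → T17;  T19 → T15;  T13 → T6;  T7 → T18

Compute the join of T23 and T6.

Common upper bounds of {T23, T6}: T15, T3.
The least among these is T15.

T15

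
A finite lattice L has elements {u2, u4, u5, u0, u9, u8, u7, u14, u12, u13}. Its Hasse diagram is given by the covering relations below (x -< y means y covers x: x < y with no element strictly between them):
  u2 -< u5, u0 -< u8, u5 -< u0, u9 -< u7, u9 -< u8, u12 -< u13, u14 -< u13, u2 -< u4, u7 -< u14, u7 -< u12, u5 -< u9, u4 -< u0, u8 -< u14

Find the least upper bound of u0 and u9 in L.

u8

Common upper bounds of {u0, u9}: u13, u14, u8.
The least among these is u8.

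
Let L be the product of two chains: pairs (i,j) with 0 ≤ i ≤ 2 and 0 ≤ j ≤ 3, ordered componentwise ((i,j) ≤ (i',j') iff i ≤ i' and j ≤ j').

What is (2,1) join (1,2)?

Common upper bounds of {(2,1), (1,2)}: (2,2), (2,3).
The least among these is (2,2).

(2,2)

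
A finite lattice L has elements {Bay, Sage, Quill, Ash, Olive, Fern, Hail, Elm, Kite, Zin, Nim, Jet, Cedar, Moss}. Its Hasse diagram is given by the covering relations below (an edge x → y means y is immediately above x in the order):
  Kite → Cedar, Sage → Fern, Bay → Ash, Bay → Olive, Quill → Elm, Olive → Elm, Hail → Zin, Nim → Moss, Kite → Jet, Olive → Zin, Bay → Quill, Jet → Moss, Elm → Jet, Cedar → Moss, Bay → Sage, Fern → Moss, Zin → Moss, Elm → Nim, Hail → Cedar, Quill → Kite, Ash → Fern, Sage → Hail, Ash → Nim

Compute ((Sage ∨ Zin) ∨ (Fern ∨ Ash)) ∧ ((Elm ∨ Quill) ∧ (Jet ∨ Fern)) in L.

Elm

Sage ∨ Zin = Zin
Fern ∨ Ash = Fern
Zin ∨ Fern = Moss
Elm ∨ Quill = Elm
Jet ∨ Fern = Moss
Elm ∧ Moss = Elm
Moss ∧ Elm = Elm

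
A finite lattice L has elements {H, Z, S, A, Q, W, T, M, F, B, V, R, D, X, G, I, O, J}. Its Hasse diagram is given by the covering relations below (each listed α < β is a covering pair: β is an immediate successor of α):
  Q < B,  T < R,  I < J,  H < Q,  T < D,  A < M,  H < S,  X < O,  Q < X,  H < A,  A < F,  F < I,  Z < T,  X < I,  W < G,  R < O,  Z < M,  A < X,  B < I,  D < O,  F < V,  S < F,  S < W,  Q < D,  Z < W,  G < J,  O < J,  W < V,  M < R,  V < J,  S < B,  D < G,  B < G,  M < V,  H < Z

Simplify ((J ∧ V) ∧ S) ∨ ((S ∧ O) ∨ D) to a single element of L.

G

J ∧ V = V
V ∧ S = S
S ∧ O = H
H ∨ D = D
S ∨ D = G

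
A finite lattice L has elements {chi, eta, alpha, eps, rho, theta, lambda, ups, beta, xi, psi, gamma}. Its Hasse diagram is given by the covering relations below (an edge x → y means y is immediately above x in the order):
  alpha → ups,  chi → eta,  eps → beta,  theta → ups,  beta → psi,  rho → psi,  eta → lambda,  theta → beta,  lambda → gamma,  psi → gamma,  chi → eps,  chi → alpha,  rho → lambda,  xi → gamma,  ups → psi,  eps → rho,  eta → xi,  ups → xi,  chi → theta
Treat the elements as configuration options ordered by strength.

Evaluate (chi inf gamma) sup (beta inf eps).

eps

chi ∧ gamma = chi
beta ∧ eps = eps
chi ∨ eps = eps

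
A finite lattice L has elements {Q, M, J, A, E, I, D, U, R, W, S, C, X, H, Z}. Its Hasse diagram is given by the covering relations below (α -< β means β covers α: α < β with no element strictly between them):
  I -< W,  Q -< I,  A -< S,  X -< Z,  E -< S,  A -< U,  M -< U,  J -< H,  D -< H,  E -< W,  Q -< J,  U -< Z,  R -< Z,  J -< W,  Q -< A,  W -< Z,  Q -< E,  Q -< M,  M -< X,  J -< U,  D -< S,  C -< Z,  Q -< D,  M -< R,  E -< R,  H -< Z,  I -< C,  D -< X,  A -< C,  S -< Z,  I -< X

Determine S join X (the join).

Z

Common upper bounds of {S, X}: Z.
The least among these is Z.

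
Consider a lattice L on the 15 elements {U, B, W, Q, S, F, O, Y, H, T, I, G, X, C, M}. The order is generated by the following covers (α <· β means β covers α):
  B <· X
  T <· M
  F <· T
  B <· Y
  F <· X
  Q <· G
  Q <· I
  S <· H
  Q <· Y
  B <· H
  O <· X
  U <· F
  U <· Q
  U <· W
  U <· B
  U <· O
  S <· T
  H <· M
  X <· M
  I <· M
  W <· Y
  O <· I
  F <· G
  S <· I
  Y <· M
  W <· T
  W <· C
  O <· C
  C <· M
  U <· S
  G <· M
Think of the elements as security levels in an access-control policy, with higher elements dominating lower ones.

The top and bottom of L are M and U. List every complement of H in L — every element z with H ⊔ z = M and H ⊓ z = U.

C, F, G, O, Q, W

Need z with H ∨ z = M and H ∧ z = U.
Checking each element gives: C, F, G, O, Q, W.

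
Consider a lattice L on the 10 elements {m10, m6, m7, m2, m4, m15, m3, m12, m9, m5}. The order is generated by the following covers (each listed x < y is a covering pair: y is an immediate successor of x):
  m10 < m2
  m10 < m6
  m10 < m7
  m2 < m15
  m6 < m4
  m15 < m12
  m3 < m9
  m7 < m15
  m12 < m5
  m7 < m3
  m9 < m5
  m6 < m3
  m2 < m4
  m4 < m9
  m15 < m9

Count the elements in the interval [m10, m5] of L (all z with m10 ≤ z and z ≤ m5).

10

The interval [m10, m5] = {m10, m12, m15, m2, m3, m4, m5, m6, m7, m9}, which has 10 elements.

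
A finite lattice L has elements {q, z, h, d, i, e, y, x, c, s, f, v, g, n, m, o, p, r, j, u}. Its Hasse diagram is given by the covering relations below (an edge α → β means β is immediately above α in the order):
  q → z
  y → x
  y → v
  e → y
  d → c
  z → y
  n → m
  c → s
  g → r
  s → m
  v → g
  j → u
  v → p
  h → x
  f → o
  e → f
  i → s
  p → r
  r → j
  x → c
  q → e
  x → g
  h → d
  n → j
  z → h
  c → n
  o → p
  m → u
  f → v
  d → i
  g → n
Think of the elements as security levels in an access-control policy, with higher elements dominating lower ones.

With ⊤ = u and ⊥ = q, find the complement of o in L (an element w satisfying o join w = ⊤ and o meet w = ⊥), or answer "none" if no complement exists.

Need w with o ∨ w = u and o ∧ w = q.
Checking each element gives: i.

i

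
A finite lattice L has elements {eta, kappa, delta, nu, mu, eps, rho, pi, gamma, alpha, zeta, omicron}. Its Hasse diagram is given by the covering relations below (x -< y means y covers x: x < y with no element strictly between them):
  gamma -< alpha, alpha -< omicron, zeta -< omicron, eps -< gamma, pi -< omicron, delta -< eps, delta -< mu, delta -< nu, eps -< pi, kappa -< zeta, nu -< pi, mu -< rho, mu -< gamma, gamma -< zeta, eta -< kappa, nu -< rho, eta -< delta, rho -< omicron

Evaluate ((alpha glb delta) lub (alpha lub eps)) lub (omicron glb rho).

omicron

alpha ∧ delta = delta
alpha ∨ eps = alpha
delta ∨ alpha = alpha
omicron ∧ rho = rho
alpha ∨ rho = omicron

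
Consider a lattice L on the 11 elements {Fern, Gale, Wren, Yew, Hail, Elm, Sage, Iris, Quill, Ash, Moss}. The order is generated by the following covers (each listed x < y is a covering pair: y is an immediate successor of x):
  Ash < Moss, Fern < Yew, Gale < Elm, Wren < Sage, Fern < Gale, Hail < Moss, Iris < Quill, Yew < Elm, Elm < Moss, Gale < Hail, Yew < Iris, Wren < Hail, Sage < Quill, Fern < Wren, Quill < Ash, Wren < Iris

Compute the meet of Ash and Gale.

Fern

Common lower bounds of {Ash, Gale}: Fern.
The greatest among these is Fern.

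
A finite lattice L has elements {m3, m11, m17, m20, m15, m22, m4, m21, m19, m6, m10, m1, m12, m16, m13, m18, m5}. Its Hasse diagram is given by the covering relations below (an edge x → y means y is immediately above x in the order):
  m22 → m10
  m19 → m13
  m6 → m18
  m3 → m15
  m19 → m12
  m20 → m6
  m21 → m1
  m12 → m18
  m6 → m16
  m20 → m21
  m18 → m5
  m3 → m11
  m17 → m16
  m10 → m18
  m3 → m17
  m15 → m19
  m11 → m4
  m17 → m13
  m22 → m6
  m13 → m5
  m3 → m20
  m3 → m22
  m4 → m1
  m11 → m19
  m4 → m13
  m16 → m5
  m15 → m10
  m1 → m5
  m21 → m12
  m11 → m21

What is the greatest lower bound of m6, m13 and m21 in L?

m3

Common lower bounds of {m6, m13, m21}: m3.
The greatest among these is m3.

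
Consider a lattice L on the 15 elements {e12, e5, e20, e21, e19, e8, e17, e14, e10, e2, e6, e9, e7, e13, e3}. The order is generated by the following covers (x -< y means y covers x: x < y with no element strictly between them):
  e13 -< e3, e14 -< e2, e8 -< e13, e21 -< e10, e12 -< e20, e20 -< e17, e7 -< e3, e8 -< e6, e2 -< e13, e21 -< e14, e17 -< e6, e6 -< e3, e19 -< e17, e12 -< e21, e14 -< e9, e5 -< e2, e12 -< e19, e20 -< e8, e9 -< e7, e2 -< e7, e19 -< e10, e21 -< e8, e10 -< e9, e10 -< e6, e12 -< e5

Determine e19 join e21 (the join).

e10

Common upper bounds of {e19, e21}: e10, e3, e6, e7, e9.
The least among these is e10.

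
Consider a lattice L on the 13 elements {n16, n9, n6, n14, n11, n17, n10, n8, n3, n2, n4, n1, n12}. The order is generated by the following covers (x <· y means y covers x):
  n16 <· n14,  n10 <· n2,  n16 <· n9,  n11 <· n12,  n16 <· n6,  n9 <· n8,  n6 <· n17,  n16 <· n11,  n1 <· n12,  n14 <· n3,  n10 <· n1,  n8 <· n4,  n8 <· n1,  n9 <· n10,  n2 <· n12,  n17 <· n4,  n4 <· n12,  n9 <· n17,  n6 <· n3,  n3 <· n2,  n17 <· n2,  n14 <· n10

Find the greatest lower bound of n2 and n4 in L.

Common lower bounds of {n2, n4}: n16, n17, n6, n9.
The greatest among these is n17.

n17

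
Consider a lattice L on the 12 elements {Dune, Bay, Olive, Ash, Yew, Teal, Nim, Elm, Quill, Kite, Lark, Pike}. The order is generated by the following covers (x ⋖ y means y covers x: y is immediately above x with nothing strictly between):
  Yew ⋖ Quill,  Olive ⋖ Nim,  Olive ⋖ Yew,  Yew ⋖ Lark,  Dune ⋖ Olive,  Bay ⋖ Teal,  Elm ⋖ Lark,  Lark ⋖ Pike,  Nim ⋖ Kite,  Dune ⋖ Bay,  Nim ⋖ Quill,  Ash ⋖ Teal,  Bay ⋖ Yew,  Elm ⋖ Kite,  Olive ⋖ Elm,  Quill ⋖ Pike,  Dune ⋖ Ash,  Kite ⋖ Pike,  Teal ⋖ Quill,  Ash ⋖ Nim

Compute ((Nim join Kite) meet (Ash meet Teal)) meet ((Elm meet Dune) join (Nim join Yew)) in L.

Nim ∨ Kite = Kite
Ash ∧ Teal = Ash
Kite ∧ Ash = Ash
Elm ∧ Dune = Dune
Nim ∨ Yew = Quill
Dune ∨ Quill = Quill
Ash ∧ Quill = Ash

Ash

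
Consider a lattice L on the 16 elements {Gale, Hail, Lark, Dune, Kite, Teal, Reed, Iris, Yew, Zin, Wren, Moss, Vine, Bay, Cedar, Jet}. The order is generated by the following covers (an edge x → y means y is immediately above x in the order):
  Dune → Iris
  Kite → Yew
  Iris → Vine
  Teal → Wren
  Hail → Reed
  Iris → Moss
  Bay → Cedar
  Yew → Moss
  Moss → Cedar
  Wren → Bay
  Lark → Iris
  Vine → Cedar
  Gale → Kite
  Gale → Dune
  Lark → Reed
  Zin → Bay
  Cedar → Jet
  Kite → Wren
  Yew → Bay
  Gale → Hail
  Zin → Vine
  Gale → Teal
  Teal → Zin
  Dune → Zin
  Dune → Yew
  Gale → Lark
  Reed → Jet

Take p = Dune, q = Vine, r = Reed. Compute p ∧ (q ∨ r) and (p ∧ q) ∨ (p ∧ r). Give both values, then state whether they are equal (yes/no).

q ∨ r = Jet, so p ∧ (q ∨ r) = Dune ∧ Jet = Dune.
p ∧ q = Dune and p ∧ r = Gale, so (p ∧ q) ∨ (p ∧ r) = Dune ∨ Gale = Dune.
Equal: yes.

Dune; Dune; yes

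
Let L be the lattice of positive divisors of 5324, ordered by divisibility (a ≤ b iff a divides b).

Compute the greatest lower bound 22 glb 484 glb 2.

In the divisibility order, the meet is the greatest common divisor: gcd(22, 484, 2) = 2.

2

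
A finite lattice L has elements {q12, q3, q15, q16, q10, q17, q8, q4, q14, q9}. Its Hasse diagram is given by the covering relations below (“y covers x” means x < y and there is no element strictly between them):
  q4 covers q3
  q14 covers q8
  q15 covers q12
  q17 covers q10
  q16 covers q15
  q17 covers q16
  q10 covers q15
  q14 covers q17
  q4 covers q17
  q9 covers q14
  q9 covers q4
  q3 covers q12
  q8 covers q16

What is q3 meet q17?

Common lower bounds of {q3, q17}: q12.
The greatest among these is q12.

q12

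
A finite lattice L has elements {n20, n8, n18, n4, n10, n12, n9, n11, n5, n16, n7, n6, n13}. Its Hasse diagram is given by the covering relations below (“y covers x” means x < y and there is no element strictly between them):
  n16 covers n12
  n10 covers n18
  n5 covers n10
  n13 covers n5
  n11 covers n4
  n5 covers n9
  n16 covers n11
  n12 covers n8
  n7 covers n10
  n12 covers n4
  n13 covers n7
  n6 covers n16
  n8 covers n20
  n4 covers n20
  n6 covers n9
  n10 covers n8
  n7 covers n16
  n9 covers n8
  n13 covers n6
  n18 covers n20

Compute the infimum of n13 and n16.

n16

Common lower bounds of {n13, n16}: n11, n12, n16, n20, n4, n8.
The greatest among these is n16.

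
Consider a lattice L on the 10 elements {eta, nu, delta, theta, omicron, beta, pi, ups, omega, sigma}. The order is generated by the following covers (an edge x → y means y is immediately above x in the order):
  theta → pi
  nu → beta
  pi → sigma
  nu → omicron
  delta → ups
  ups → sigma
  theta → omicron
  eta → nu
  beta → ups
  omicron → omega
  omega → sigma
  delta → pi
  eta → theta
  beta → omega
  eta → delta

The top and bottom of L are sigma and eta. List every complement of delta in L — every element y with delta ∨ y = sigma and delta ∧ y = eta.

omega, omicron

Need y with delta ∨ y = sigma and delta ∧ y = eta.
Checking each element gives: omega, omicron.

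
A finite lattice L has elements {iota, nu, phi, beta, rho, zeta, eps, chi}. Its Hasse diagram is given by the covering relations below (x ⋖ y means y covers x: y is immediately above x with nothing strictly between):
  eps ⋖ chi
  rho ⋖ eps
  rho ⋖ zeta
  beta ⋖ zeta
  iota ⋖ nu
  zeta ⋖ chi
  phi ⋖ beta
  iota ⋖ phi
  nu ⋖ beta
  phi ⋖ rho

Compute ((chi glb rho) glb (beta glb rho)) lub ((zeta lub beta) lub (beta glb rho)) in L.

chi ∧ rho = rho
beta ∧ rho = phi
rho ∧ phi = phi
zeta ∨ beta = zeta
beta ∧ rho = phi
zeta ∨ phi = zeta
phi ∨ zeta = zeta

zeta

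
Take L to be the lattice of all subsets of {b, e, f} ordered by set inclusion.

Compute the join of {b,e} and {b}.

{b,e}

Under ⊆, join is union: {b,e} ∪ {b} = {b,e}.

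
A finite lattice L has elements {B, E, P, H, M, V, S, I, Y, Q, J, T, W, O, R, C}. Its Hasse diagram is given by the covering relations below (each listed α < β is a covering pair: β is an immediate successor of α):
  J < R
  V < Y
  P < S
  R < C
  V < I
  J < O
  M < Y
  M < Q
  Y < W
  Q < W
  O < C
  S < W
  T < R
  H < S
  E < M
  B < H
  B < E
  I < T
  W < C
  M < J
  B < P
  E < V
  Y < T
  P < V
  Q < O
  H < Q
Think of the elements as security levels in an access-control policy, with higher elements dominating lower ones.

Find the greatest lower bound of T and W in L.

Common lower bounds of {T, W}: B, E, M, P, V, Y.
The greatest among these is Y.

Y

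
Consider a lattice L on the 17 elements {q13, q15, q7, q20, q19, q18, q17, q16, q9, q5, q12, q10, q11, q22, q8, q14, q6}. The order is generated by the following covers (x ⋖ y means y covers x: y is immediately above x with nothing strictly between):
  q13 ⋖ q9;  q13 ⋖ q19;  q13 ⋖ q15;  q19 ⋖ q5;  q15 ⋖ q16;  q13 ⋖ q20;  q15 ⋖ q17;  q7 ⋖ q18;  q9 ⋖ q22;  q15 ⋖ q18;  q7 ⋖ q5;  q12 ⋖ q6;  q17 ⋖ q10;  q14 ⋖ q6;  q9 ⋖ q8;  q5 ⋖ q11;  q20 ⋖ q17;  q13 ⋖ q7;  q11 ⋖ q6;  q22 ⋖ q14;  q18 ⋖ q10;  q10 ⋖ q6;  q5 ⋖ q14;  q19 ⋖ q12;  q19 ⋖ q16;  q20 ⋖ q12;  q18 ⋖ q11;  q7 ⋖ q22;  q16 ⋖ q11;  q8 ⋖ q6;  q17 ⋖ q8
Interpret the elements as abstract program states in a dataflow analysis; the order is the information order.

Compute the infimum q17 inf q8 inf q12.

Common lower bounds of {q17, q8, q12}: q13, q20.
The greatest among these is q20.

q20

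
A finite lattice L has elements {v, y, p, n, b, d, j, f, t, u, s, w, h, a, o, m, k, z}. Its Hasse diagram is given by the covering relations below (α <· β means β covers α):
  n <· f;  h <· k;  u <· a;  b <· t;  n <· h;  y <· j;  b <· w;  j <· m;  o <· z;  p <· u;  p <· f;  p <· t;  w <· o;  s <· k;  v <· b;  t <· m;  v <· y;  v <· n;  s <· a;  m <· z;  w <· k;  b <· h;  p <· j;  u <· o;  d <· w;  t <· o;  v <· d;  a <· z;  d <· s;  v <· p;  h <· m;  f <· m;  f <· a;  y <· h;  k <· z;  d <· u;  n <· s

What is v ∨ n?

n

Common upper bounds of {v, n}: a, f, h, k, m, n, s, z.
The least among these is n.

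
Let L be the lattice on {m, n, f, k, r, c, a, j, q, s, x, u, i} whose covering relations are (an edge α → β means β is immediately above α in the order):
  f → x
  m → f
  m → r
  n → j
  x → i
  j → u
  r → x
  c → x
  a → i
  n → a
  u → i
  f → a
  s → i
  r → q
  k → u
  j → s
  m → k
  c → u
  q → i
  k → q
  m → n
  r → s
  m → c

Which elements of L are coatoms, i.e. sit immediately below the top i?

a, q, s, u, x

The coatoms are exactly the elements covered by i: a, q, s, u, x.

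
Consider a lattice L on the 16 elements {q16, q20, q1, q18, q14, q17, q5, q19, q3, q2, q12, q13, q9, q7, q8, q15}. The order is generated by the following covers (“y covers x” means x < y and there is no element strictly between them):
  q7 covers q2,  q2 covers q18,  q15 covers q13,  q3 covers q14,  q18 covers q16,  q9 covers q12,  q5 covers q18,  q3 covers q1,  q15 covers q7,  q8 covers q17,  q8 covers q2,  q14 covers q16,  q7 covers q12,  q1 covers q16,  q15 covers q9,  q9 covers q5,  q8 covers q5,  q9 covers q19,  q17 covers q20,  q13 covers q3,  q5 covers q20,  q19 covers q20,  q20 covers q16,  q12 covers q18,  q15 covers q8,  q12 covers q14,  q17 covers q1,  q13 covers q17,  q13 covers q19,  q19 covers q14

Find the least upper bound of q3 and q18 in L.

q15

Common upper bounds of {q3, q18}: q15.
The least among these is q15.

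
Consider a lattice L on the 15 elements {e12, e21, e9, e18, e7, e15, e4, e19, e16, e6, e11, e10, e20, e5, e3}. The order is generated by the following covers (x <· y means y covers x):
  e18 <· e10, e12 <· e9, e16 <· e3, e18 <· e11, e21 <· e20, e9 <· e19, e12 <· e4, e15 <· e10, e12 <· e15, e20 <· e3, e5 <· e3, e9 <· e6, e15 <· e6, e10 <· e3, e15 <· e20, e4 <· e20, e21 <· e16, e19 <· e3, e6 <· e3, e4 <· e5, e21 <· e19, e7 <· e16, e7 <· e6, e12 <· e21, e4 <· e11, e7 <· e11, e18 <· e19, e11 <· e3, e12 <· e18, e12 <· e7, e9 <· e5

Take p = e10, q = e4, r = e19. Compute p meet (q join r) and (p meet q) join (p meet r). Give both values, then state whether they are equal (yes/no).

e10; e18; no

q join r = e3, so p meet (q join r) = e10 meet e3 = e10.
p meet q = e12 and p meet r = e18, so (p meet q) join (p meet r) = e12 join e18 = e18.
Equal: no.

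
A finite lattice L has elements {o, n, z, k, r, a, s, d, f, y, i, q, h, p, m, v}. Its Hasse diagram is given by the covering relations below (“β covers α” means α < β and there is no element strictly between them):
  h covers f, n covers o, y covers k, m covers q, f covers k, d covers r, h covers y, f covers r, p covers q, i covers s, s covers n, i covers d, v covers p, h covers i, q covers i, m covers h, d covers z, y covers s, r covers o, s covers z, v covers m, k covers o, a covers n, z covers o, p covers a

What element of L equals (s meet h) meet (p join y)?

s

s ∧ h = s
p ∨ y = v
s ∧ v = s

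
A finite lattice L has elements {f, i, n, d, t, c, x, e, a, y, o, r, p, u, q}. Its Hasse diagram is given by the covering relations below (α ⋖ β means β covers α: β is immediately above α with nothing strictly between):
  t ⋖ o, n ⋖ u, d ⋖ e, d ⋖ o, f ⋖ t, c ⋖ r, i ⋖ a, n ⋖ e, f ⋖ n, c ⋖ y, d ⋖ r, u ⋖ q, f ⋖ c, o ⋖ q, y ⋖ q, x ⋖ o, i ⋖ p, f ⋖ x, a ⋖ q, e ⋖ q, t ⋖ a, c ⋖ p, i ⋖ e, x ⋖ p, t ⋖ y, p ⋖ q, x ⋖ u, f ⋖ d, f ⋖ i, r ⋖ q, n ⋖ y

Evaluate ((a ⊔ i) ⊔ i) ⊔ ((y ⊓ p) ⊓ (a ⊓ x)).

a ∨ i = a
a ∨ i = a
y ∧ p = c
a ∧ x = f
c ∧ f = f
a ∨ f = a

a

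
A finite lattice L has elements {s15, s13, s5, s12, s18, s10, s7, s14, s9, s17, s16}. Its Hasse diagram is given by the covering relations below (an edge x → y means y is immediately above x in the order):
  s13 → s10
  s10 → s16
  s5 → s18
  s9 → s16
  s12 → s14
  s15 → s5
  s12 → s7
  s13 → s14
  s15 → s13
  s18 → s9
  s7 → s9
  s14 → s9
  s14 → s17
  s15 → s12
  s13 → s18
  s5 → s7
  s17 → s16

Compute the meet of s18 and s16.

Common lower bounds of {s18, s16}: s13, s15, s18, s5.
The greatest among these is s18.

s18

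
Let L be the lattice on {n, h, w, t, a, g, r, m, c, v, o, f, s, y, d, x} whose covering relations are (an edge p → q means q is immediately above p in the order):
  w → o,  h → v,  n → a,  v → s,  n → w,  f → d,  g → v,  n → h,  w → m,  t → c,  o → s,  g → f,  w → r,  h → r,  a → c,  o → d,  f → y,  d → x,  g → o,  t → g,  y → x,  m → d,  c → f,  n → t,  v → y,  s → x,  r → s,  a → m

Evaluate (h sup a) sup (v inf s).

y

h ∨ a = y
v ∧ s = v
y ∨ v = y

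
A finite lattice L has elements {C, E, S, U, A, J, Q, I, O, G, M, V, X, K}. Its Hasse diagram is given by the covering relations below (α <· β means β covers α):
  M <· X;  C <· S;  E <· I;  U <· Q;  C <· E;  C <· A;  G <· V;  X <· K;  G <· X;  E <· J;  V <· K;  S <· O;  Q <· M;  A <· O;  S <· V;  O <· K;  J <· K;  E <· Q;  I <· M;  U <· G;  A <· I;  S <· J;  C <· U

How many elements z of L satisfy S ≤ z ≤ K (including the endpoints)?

5

The interval [S, K] = {J, K, O, S, V}, which has 5 elements.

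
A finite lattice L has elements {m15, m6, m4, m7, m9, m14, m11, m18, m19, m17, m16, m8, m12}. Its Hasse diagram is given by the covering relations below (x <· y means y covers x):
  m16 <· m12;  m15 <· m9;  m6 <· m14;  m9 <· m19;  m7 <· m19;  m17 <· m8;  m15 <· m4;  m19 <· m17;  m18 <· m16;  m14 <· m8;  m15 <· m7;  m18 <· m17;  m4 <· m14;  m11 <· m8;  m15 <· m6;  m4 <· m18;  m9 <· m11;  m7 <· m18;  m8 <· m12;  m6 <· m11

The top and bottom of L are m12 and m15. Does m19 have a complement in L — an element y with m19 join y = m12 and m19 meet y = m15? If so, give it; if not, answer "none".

none

For every candidate y, either m19 ∨ y ≠ m12 or m19 ∧ y ≠ m15; no complement exists.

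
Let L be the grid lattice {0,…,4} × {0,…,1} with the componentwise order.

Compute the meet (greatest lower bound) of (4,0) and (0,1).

(0,0)

In a product of chains, the meet is componentwise min, giving (0,0).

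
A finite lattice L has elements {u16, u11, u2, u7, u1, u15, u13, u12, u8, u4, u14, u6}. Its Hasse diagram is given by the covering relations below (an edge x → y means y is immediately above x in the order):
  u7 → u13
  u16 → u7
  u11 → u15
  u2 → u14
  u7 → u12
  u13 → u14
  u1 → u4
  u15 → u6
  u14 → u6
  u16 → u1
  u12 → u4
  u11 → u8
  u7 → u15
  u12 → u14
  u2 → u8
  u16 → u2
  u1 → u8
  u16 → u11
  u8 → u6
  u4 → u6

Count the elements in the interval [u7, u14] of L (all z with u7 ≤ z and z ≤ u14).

The interval [u7, u14] = {u12, u13, u14, u7}, which has 4 elements.

4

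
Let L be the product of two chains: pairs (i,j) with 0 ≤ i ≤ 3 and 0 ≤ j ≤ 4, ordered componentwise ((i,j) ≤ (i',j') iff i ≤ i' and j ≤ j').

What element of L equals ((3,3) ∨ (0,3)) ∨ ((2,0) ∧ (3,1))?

(3,3)

(3,3) ∨ (0,3) = (3,3)
(2,0) ∧ (3,1) = (2,0)
(3,3) ∨ (2,0) = (3,3)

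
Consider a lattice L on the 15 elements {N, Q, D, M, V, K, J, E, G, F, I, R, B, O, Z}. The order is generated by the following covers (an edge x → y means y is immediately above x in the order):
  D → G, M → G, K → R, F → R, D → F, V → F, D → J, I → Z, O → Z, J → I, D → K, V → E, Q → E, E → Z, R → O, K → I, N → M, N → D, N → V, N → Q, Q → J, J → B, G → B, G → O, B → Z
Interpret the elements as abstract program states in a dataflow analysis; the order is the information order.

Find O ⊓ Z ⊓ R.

R

Common lower bounds of {O, Z, R}: D, F, K, N, R, V.
The greatest among these is R.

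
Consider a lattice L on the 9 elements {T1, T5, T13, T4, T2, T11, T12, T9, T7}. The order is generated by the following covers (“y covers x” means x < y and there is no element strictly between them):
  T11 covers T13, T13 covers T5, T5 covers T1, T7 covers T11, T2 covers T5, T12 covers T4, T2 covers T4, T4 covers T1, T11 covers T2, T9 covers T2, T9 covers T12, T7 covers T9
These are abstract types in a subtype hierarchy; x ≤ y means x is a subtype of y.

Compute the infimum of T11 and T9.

T2

Common lower bounds of {T11, T9}: T1, T2, T4, T5.
The greatest among these is T2.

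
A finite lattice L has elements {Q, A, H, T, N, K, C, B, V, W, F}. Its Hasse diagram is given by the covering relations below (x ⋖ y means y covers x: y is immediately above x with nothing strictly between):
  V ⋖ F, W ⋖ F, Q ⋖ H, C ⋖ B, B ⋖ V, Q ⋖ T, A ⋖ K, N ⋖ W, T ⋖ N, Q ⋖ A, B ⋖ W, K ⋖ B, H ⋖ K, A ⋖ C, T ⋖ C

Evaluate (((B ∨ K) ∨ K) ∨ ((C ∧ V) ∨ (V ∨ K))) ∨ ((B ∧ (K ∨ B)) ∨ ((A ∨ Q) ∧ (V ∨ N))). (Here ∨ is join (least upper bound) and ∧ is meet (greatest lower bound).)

B ∨ K = B
B ∨ K = B
C ∧ V = C
V ∨ K = V
C ∨ V = V
B ∨ V = V
K ∨ B = B
B ∧ B = B
A ∨ Q = A
V ∨ N = F
A ∧ F = A
B ∨ A = B
V ∨ B = V

V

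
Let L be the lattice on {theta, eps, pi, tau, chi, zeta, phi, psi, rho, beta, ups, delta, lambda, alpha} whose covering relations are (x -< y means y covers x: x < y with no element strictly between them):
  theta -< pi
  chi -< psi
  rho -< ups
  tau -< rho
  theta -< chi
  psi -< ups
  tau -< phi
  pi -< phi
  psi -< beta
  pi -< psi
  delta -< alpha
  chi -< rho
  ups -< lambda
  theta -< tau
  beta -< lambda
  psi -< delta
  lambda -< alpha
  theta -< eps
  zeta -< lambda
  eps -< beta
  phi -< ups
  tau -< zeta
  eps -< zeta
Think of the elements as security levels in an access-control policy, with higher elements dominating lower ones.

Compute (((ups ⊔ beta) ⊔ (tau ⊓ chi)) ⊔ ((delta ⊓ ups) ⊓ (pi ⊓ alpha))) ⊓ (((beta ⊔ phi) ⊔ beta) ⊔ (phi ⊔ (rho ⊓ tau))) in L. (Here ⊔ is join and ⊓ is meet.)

lambda

ups ∨ beta = lambda
tau ∧ chi = theta
lambda ∨ theta = lambda
delta ∧ ups = psi
pi ∧ alpha = pi
psi ∧ pi = pi
lambda ∨ pi = lambda
beta ∨ phi = lambda
lambda ∨ beta = lambda
rho ∧ tau = tau
phi ∨ tau = phi
lambda ∨ phi = lambda
lambda ∧ lambda = lambda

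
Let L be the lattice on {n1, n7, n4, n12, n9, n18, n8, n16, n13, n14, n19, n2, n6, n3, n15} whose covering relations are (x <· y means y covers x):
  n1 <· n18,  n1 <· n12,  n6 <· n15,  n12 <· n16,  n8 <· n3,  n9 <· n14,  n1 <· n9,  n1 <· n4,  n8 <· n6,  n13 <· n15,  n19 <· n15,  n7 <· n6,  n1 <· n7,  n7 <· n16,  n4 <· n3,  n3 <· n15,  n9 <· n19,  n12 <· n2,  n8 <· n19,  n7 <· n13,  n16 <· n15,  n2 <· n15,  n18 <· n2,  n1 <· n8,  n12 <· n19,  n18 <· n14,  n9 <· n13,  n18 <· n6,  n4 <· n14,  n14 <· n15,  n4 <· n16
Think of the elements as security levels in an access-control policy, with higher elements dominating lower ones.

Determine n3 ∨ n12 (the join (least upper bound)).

n15

Common upper bounds of {n3, n12}: n15.
The least among these is n15.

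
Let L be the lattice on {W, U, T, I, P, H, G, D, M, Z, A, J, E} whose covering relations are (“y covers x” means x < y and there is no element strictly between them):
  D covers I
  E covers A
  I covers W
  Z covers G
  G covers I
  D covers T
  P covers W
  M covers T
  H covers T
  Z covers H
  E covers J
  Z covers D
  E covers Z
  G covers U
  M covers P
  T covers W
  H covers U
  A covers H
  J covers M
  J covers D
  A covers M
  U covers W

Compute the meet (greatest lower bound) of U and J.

Common lower bounds of {U, J}: W.
The greatest among these is W.

W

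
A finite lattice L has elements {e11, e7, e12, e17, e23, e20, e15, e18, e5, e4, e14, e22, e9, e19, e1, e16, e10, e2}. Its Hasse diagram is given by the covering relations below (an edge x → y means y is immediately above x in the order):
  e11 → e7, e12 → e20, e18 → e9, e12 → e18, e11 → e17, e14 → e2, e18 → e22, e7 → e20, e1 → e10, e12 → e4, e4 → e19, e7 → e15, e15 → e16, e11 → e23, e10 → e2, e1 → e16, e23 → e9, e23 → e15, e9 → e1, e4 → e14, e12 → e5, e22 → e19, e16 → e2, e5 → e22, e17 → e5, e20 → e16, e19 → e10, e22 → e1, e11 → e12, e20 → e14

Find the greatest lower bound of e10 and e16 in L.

Common lower bounds of {e10, e16}: e1, e11, e12, e17, e18, e22, e23, e5, e9.
The greatest among these is e1.

e1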